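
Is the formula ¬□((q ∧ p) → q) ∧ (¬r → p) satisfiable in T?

1. ¬□((q ∧ p) → q) ∧ (¬r → p), 0
2. ¬□((q ∧ p) → q), 0
3. ¬r → p, 0
4. p, 0
5. ¬((q ∧ p) → q), 1
6. q ∧ p, 1
7. ¬q, 1
8. q, 1
9. p, 1
Accessibility: 0R0, 0R1, 1R1
Branch closes: q and ¬q both at 1.
(One branch shown.) All branches close.

No, unsatisfiable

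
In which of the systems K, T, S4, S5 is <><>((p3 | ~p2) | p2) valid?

K-tableau for the negation ~<><>((p3 | ~p2) | p2):
1. ~<><>((p3 | ~p2) | p2), u
Complete open branch: countermodel on a K-frame, so not valid in K.
T-tableau for the negation ~<><>((p3 | ~p2) | p2):
1. ~<><>((p3 | ~p2) | p2), u
2. ~<>((p3 | ~p2) | p2), u
3. ~((p3 | ~p2) | p2), u
4. ~(p3 | ~p2), u
5. ~p2, u
6. ~p3, u
7. p2, u
Accessibility: uRu
Branch closes: p2 and ~p2 both at u.
Every branch closes (one shown): valid in T, hence also in S4, S5 (every theorem of T is a theorem of S4 and S5).

T, S4, S5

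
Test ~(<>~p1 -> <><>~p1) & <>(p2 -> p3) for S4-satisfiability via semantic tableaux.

Unsatisfiable (every branch closes)

1. ~(<>~p1 -> <><>~p1) & <>(p2 -> p3), 0
2. ~(<>~p1 -> <><>~p1), 0
3. <>(p2 -> p3), 0
4. <>~p1, 0
5. ~<><>~p1, 0
6. ~<>~p1, 0
7. p1, 0
8. p2 -> p3, 1
9. ~<>~p1, 1
10. p1, 1
11. p3, 1
12. ~p1, 2
13. ~<>~p1, 2
14. p1, 2
Accessibility: 0R0, 0R1, 0R2, 1R1, 2R2
Branch closes: p1 and ~p1 both at 2.
All branches of the tableau close; one closing branch shown above.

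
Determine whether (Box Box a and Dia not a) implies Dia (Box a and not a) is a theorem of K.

Tableau for the negation not ((Box Box a and Dia not a) implies Dia (Box a and not a)):
1. not ((Box Box a and Dia not a) implies Dia (Box a and not a)), 0
2. Box Box a and Dia not a, 0
3. not Dia (Box a and not a), 0
4. Box Box a, 0
5. Dia not a, 0
6. not a, 1
7. not (Box a and not a), 1
8. Box a, 1
9. not Box a, 1
10. not a, 2
11. a, 2
Accessibility: 0R1, 1R2
Branch closes: a and not a both at 2.
Every branch of the negation's tableau closes; the branch above is one of them.

Valid in K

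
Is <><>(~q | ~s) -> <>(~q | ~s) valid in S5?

Tableau for the negation ~(<><>(~q | ~s) -> <>(~q | ~s)):
1. ~(<><>(~q | ~s) -> <>(~q | ~s)), w0
2. <><>(~q | ~s), w0   [~->-rule on 1]
3. ~<>(~q | ~s), w0   [~->-rule on 1]
4. ~(~q | ~s), w0   [~<>-rule on 3 via w0Rw0]
5. q, w0   [~|-rule on 4]
6. s, w0   [~|-rule on 4]
7. <>(~q | ~s), w1   [<>-rule on 2: fresh world w1, w0Rw1]
8. ~(~q | ~s), w1   [~<>-rule on 3 via w0Rw1]
9. q, w1   [~|-rule on 8]
10. s, w1   [~|-rule on 8]
11. ~q | ~s, w2   [<>-rule on 7: fresh world w2, w1Rw2]
12. ~(~q | ~s), w2   [~<>-rule on 3 via w0Rw2]
13. q, w2   [~|-rule on 12]
14. s, w2   [~|-rule on 12]
15. ~s, w2   [|-rule on 11 (branches; this branch)]
Accessibility: w0Rw0, w0Rw1, w0Rw2, w1Rw0, w1Rw1, w1Rw2, w2Rw0, w2Rw1, w2Rw2
Branch closes: s and ~s both at w2.
All branches of the negation close; one closing branch shown above.

Yes, valid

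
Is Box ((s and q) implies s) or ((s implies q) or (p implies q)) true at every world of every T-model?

Yes, valid

Tableau for the negation not (Box ((s and q) implies s) or ((s implies q) or (p implies q))):
1. not (Box ((s and q) implies s) or ((s implies q) or (p implies q))), 0
2. not Box ((s and q) implies s), 0
3. not ((s implies q) or (p implies q)), 0
4. not (s implies q), 0
5. not (p implies q), 0
6. s, 0
7. not q, 0
8. p, 0
9. not ((s and q) implies s), 1
10. s and q, 1
11. not s, 1
12. s, 1
13. q, 1
Accessibility: 0R0, 0R1, 1R1
Branch closes: s and not s both at 1.
All branches of the negation close; one closing branch shown above.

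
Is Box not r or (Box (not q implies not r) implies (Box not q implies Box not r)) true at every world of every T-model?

Yes, valid

Tableau for the negation not (Box not r or (Box (not q implies not r) implies (Box not q implies Box not r))):
1. not (Box not r or (Box (not q implies not r) implies (Box not q implies Box not r))), u
2. not Box not r, u
3. not (Box (not q implies not r) implies (Box not q implies Box not r)), u
4. Box (not q implies not r), u
5. not (Box not q implies Box not r), u
6. Box not q, u
7. not q implies not r, u
8. not q, u
9. not r, u
10. r, v
11. not q implies not r, v
12. not q, v
13. not r, v
Accessibility: uRu, uRv, vRv
Branch closes: r and not r both at v.
All branches of the negation close; one closing branch shown above.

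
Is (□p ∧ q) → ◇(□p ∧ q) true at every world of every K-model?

Not valid

Tableau for the negation ¬((□p ∧ q) → ◇(□p ∧ q)):
1. ¬((□p ∧ q) → ◇(□p ∧ q)), w0
2. □p ∧ q, w0   [¬→-rule on 1]
3. ¬◇(□p ∧ q), w0   [¬→-rule on 1]
4. □p, w0   [∧-rule on 2]
5. q, w0   [∧-rule on 2]
The negation has an open branch (countermodel exists).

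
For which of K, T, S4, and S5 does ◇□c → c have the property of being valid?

S4-tableau for the negation ¬(◇□c → c):
1. ¬(◇□c → c), u
2. ◇□c, u   [¬→-rule on 1]
3. ¬c, u   [¬→-rule on 1]
4. □c, v   [◇-rule on 2: fresh world v, uRv]
5. c, v   [□-rule on 4 via vRv]
Accessibility: uRu, uRv, vRv
Complete open branch: countermodel on an S4-frame, so not valid in S4, nor in K, T (the same frame is also a K-frame and a T-frame).
S5-tableau for the negation ¬(◇□c → c):
1. ¬(◇□c → c), u
2. ◇□c, u   [¬→-rule on 1]
3. ¬c, u   [¬→-rule on 1]
4. □c, v   [◇-rule on 2: fresh world v, uRv]
5. c, u   [□-rule on 4 via vRu]
Accessibility: uRu, uRv, vRu, vRv
Branch closes: c and ¬c both at u.
Every branch closes (one shown): valid in S5.

S5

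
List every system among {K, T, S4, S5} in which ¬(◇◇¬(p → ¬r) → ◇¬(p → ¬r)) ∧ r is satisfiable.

K, T

S4-tableau for the formula:
1. ¬(◇◇¬(p → ¬r) → ◇¬(p → ¬r)) ∧ r, w0
2. ¬(◇◇¬(p → ¬r) → ◇¬(p → ¬r)), w0
3. r, w0
4. ◇◇¬(p → ¬r), w0
5. ¬◇¬(p → ¬r), w0
6. p → ¬r, w0
7. ¬p, w0
8. ◇¬(p → ¬r), w1
9. p → ¬r, w1
10. ¬r, w1
11. ¬(p → ¬r), w2
12. p, w2
13. r, w2
14. p → ¬r, w2
15. ¬r, w2
Accessibility: w0Rw0, w0Rw1, w0Rw2, w1Rw1, w1Rw2, w2Rw2
Branch closes: r and ¬r both at w2.
Every branch closes (one shown): unsatisfiable in S4, hence also in S5 (every S5-frame is an S4-frame).
T-tableau for the formula:
1. ¬(◇◇¬(p → ¬r) → ◇¬(p → ¬r)) ∧ r, w0
2. ¬(◇◇¬(p → ¬r) → ◇¬(p → ¬r)), w0
3. r, w0
4. ◇◇¬(p → ¬r), w0
5. ¬◇¬(p → ¬r), w0
6. p → ¬r, w0
7. ¬p, w0
8. ◇¬(p → ¬r), w1
9. p → ¬r, w1
10. ¬r, w1
11. ¬(p → ¬r), w2
12. p, w2
13. r, w2
Accessibility: w0Rw0, w0Rw1, w1Rw1, w1Rw2, w2Rw2
Complete open branch: satisfiable in T, hence also in K (this T-model is also a K-model).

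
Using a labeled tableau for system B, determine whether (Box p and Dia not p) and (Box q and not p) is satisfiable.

1. (Box p and Dia not p) and (Box q and not p), u
2. Box p and Dia not p, u   [and-rule on 1]
3. Box q and not p, u   [and-rule on 1]
4. Box p, u   [and-rule on 2]
5. Dia not p, u   [and-rule on 2]
6. Box q, u   [and-rule on 3]
7. not p, u   [and-rule on 3]
8. p, u   [Box-rule on 4 via uRu]
Accessibility: uRu
Branch closes: p and not p both at u.
Every branch closes; the branch above is one of them.

Unsatisfiable (every branch closes)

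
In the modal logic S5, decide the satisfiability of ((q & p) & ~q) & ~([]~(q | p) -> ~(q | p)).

1. ((q & p) & ~q) & ~([]~(q | p) -> ~(q | p)), u
2. (q & p) & ~q, u   [&-rule on 1]
3. ~([]~(q | p) -> ~(q | p)), u   [&-rule on 1]
4. q & p, u   [&-rule on 2]
5. ~q, u   [&-rule on 2]
6. []~(q | p), u   [~->-rule on 3]
7. q | p, u   [~->-rule on 3]
8. q, u   [&-rule on 4]
9. p, u   [&-rule on 4]
Accessibility: uRu
Branch closes: q and ~q both at u.
All branches of the tableau close; one closing branch shown above.

Unsatisfiable (every branch closes)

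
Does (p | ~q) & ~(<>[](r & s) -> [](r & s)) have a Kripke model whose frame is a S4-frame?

Satisfiable

1. (p | ~q) & ~(<>[](r & s) -> [](r & s)), u
2. p | ~q, u
3. ~(<>[](r & s) -> [](r & s)), u
4. <>[](r & s), u
5. ~[](r & s), u
6. ~q, u
7. [](r & s), v
8. r & s, v
9. r, v
10. s, v
11. ~(r & s), w
12. ~s, w
Accessibility: uRu, uRv, uRw, vRv, wRw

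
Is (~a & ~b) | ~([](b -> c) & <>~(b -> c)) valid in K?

Yes, valid

Tableau for the negation ~((~a & ~b) | ~([](b -> c) & <>~(b -> c))):
1. ~((~a & ~b) | ~([](b -> c) & <>~(b -> c))), w0
2. ~(~a & ~b), w0
3. [](b -> c) & <>~(b -> c), w0
4. [](b -> c), w0
5. <>~(b -> c), w0
6. b, w0
7. ~(b -> c), w1
8. b, w1
9. ~c, w1
10. b -> c, w1
11. c, w1
Accessibility: w0Rw1
Branch closes: c and ~c both at w1.
All branches of the negation close; one closing branch shown above.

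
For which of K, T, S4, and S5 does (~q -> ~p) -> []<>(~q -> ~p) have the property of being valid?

S4-tableau for the negation ~((~q -> ~p) -> []<>(~q -> ~p)):
1. ~((~q -> ~p) -> []<>(~q -> ~p)), 0
2. ~q -> ~p, 0   [~->-rule on 1]
3. ~[]<>(~q -> ~p), 0   [~->-rule on 1]
4. ~p, 0   [->-rule on 2 (branches; this branch)]
5. ~<>(~q -> ~p), 1   [~[]-rule on 3: fresh world 1, 0R1]
6. ~(~q -> ~p), 1   [~<>-rule on 5 via 1R1]
7. ~q, 1   [~->-rule on 6]
8. p, 1   [~->-rule on 6]
Accessibility: 0R0, 0R1, 1R1
Complete open branch: countermodel on an S4-frame, so not valid in S4, nor in K, T (the same frame is also a K-frame and a T-frame).
S5-tableau for the negation ~((~q -> ~p) -> []<>(~q -> ~p)):
1. ~((~q -> ~p) -> []<>(~q -> ~p)), 0
2. ~q -> ~p, 0   [~->-rule on 1]
3. ~[]<>(~q -> ~p), 0   [~->-rule on 1]
4. ~p, 0   [->-rule on 2 (branches; this branch)]
5. ~<>(~q -> ~p), 1   [~[]-rule on 3: fresh world 1, 0R1]
6. ~(~q -> ~p), 0   [~<>-rule on 5 via 1R0]
7. ~q, 0   [~->-rule on 6]
8. p, 0   [~->-rule on 6]
Accessibility: 0R0, 0R1, 1R0, 1R1
Branch closes: p and ~p both at 0.
Every branch closes (one shown): valid in S5.

S5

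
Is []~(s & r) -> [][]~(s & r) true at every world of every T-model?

Tableau for the negation ~([]~(s & r) -> [][]~(s & r)):
1. ~([]~(s & r) -> [][]~(s & r)), 0
2. []~(s & r), 0   [~->-rule on 1]
3. ~[][]~(s & r), 0   [~->-rule on 1]
4. ~(s & r), 0   [[]-rule on 2 via 0R0]
5. ~r, 0   [~&-rule on 4 (branches; this branch)]
6. ~[]~(s & r), 1   [~[]-rule on 3: fresh world 1, 0R1]
7. ~(s & r), 1   [[]-rule on 2 via 0R1]
8. ~r, 1   [~&-rule on 7 (branches; this branch)]
9. s & r, 2   [~[]-rule on 6: fresh world 2, 1R2]
10. s, 2   [&-rule on 9]
11. r, 2   [&-rule on 9]
Accessibility: 0R0, 0R1, 1R1, 1R2, 2R2
The negation has an open branch (countermodel exists).

No, not valid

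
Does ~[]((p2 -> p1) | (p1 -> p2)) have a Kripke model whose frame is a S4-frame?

Unsatisfiable (every branch closes)

1. ~[]((p2 -> p1) | (p1 -> p2)), u
2. ~((p2 -> p1) | (p1 -> p2)), v   [~[]-rule on 1: fresh world v, uRv]
3. ~(p2 -> p1), v   [~|-rule on 2]
4. ~(p1 -> p2), v   [~|-rule on 2]
5. p2, v   [~->-rule on 3]
6. ~p1, v   [~->-rule on 3]
7. p1, v   [~->-rule on 4]
8. ~p2, v   [~->-rule on 4]
Accessibility: uRu, uRv, vRv
Branch closes: p1 and ~p1 both at v.
(One branch shown.) All branches close.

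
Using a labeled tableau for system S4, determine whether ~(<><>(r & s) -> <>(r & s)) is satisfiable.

1. ~(<><>(r & s) -> <>(r & s)), u
2. <><>(r & s), u
3. ~<>(r & s), u
4. ~(r & s), u
5. ~s, u
6. <>(r & s), v
7. ~(r & s), v
8. ~s, v
9. r & s, w
10. r, w
11. s, w
12. ~(r & s), w
13. ~s, w
Accessibility: uRu, uRv, uRw, vRv, vRw, wRw
Branch closes: s and ~s both at w.
All branches of the tableau close; one closing branch shown above.

No, unsatisfiable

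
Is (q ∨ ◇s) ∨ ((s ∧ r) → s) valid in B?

Yes, valid

Tableau for the negation ¬((q ∨ ◇s) ∨ ((s ∧ r) → s)):
1. ¬((q ∨ ◇s) ∨ ((s ∧ r) → s)), 0
2. ¬(q ∨ ◇s), 0
3. ¬((s ∧ r) → s), 0
4. ¬q, 0
5. ¬◇s, 0
6. s ∧ r, 0
7. ¬s, 0
8. s, 0
9. r, 0
Accessibility: 0R0
Branch closes: s and ¬s both at 0.
Every branch of the negation's tableau closes; the branch above is one of them.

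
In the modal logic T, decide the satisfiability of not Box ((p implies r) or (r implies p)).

Unsatisfiable

1. not Box ((p implies r) or (r implies p)), u
2. not ((p implies r) or (r implies p)), v
3. not (p implies r), v
4. not (r implies p), v
5. p, v
6. not r, v
7. r, v
8. not p, v
Accessibility: uRu, uRv, vRv
Branch closes: r and not r both at v.
All branches of the tableau close; one closing branch shown above.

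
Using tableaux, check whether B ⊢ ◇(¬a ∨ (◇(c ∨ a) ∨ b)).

Yes, valid

Tableau for the negation ¬◇(¬a ∨ (◇(c ∨ a) ∨ b)):
1. ¬◇(¬a ∨ (◇(c ∨ a) ∨ b)), 0
2. ¬(¬a ∨ (◇(c ∨ a) ∨ b)), 0
3. a, 0
4. ¬(◇(c ∨ a) ∨ b), 0
5. ¬◇(c ∨ a), 0
6. ¬b, 0
7. ¬(c ∨ a), 0
8. ¬c, 0
9. ¬a, 0
Accessibility: 0R0
Branch closes: a and ¬a both at 0.
All branches of the negation close; one closing branch shown above.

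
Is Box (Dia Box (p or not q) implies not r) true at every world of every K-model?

No, not valid

Tableau for the negation not Box (Dia Box (p or not q) implies not r):
1. not Box (Dia Box (p or not q) implies not r), w0
2. not (Dia Box (p or not q) implies not r), w1
3. Dia Box (p or not q), w1
4. r, w1
5. Box (p or not q), w2
Accessibility: w0Rw1, w1Rw2
The negation has an open branch (countermodel exists).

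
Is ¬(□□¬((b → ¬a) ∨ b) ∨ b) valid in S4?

No, not valid

Tableau for the negation □□¬((b → ¬a) ∨ b) ∨ b:
1. □□¬((b → ¬a) ∨ b) ∨ b, u
2. b, u
Accessibility: uRu
The negation has an open branch (countermodel exists).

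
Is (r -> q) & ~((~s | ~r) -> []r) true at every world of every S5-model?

Tableau for the negation ~((r -> q) & ~((~s | ~r) -> []r)):
1. ~((r -> q) & ~((~s | ~r) -> []r)), u
2. (~s | ~r) -> []r, u
3. []r, u
4. r, u
Accessibility: uRu
The negation has an open branch (countermodel exists).

Not valid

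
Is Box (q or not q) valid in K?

Valid in K

Tableau for the negation not Box (q or not q):
1. not Box (q or not q), 0
2. not (q or not q), 1   [neg-Box-rule on 1: fresh world 1, 0R1]
3. not q, 1   [neg-or-rule on 2]
4. q, 1   [neg-or-rule on 2]
Accessibility: 0R1
Branch closes: q and not q both at 1.
Every branch of the negation's tableau closes; the branch above is one of them.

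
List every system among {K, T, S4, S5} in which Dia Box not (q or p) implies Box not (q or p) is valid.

S5-tableau for the negation not (Dia Box not (q or p) implies Box not (q or p)):
1. not (Dia Box not (q or p) implies Box not (q or p)), u
2. Dia Box not (q or p), u
3. not Box not (q or p), u
4. Box not (q or p), v
5. not (q or p), u
6. not q, u
7. not p, u
8. not (q or p), v
9. not q, v
10. not p, v
11. q or p, w
12. not (q or p), w
13. not q, w
14. not p, w
15. p, w
Accessibility: uRu, uRv, uRw, vRu, vRv, vRw, wRu, wRv, wRw
Branch closes: p and not p both at w.
Every branch closes (one shown): valid in S5.
S4-tableau for the negation not (Dia Box not (q or p) implies Box not (q or p)):
1. not (Dia Box not (q or p) implies Box not (q or p)), u
2. Dia Box not (q or p), u
3. not Box not (q or p), u
4. Box not (q or p), v
5. not (q or p), v
6. not q, v
7. not p, v
8. q or p, w
9. p, w
Accessibility: uRu, uRv, uRw, vRv, wRw
Complete open branch: countermodel on an S4-frame, so not valid in S4, nor in K, T (the same frame is also a K-frame and a T-frame).

S5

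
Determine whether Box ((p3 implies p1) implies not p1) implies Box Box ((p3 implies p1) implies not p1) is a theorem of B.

No, not valid

Tableau for the negation not (Box ((p3 implies p1) implies not p1) implies Box Box ((p3 implies p1) implies not p1)):
1. not (Box ((p3 implies p1) implies not p1) implies Box Box ((p3 implies p1) implies not p1)), u
2. Box ((p3 implies p1) implies not p1), u
3. not Box Box ((p3 implies p1) implies not p1), u
4. (p3 implies p1) implies not p1, u
5. not p1, u
6. not Box ((p3 implies p1) implies not p1), v
7. (p3 implies p1) implies not p1, v
8. not p1, v
9. not ((p3 implies p1) implies not p1), w
10. p3 implies p1, w
11. p1, w
Accessibility: uRu, uRv, vRu, vRv, vRw, wRv, wRw
The negation has an open branch (countermodel exists).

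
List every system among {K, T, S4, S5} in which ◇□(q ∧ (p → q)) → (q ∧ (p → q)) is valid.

S5

S5-tableau for the negation ¬(◇□(q ∧ (p → q)) → (q ∧ (p → q))):
1. ¬(◇□(q ∧ (p → q)) → (q ∧ (p → q))), u
2. ◇□(q ∧ (p → q)), u
3. ¬(q ∧ (p → q)), u
4. ¬(p → q), u
5. p, u
6. ¬q, u
7. □(q ∧ (p → q)), v
8. q ∧ (p → q), u
9. q, u
10. p → q, u
Accessibility: uRu, uRv, vRu, vRv
Branch closes: q and ¬q both at u.
Every branch closes (one shown): valid in S5.
S4-tableau for the negation ¬(◇□(q ∧ (p → q)) → (q ∧ (p → q))):
1. ¬(◇□(q ∧ (p → q)) → (q ∧ (p → q))), u
2. ◇□(q ∧ (p → q)), u
3. ¬(q ∧ (p → q)), u
4. ¬(p → q), u
5. p, u
6. ¬q, u
7. □(q ∧ (p → q)), v
8. q ∧ (p → q), v
9. q, v
10. p → q, v
Accessibility: uRu, uRv, vRv
Complete open branch: countermodel on an S4-frame, so not valid in S4, nor in K, T (the same frame is also a K-frame and a T-frame).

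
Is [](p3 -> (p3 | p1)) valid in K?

Valid

Tableau for the negation ~[](p3 -> (p3 | p1)):
1. ~[](p3 -> (p3 | p1)), 0
2. ~(p3 -> (p3 | p1)), 1
3. p3, 1
4. ~(p3 | p1), 1
5. ~p3, 1
6. ~p1, 1
Accessibility: 0R1
Branch closes: p3 and ~p3 both at 1.
Every branch of the negation's tableau closes; the branch above is one of them.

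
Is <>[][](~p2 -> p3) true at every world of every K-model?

Invalid (countermodel exists)

Tableau for the negation ~<>[][](~p2 -> p3):
1. ~<>[][](~p2 -> p3), 0
The negation has an open branch (countermodel exists).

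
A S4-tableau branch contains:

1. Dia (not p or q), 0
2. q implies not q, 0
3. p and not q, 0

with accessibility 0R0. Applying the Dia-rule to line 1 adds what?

a fresh world 1 with 0R1, and not p or q at 1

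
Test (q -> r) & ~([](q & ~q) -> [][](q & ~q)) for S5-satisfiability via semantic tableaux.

1. (q -> r) & ~([](q & ~q) -> [][](q & ~q)), 0
2. q -> r, 0   [&-rule on 1]
3. ~([](q & ~q) -> [][](q & ~q)), 0   [&-rule on 1]
4. [](q & ~q), 0   [~->-rule on 3]
5. ~[][](q & ~q), 0   [~->-rule on 3]
6. q & ~q, 0   [[]-rule on 4 via 0R0]
7. q, 0   [&-rule on 6]
8. ~q, 0   [&-rule on 6]
Accessibility: 0R0
Branch closes: q and ~q both at 0.
All branches of the tableau close; one closing branch shown above.

Unsatisfiable (every branch closes)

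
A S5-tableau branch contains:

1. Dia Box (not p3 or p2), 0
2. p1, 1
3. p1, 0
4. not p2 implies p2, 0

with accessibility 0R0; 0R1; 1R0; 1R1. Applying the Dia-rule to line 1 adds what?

a fresh world 2 with 0R2, and Box (not p3 or p2) at 2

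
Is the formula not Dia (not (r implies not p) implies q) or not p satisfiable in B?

1. not Dia (not (r implies not p) implies q) or not p, u
2. not p, u
Accessibility: uRu

Yes, satisfiable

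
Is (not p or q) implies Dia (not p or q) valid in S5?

Tableau for the negation not ((not p or q) implies Dia (not p or q)):
1. not ((not p or q) implies Dia (not p or q)), u
2. not p or q, u
3. not Dia (not p or q), u
4. not (not p or q), u
5. p, u
6. not q, u
7. q, u
Accessibility: uRu
Branch closes: q and not q both at u.
Every branch of the negation's tableau closes; the branch above is one of them.

Valid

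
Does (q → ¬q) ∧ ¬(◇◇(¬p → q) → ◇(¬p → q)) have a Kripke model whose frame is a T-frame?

Satisfiable (open branch found)

1. (q → ¬q) ∧ ¬(◇◇(¬p → q) → ◇(¬p → q)), 0
2. q → ¬q, 0
3. ¬(◇◇(¬p → q) → ◇(¬p → q)), 0
4. ◇◇(¬p → q), 0
5. ¬◇(¬p → q), 0
6. ¬(¬p → q), 0
7. ¬p, 0
8. ¬q, 0
9. ◇(¬p → q), 1
10. ¬(¬p → q), 1
11. ¬p, 1
12. ¬q, 1
13. ¬p → q, 2
14. q, 2
Accessibility: 0R0, 0R1, 1R1, 1R2, 2R2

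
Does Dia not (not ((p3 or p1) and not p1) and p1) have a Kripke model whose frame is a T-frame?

1. Dia not (not ((p3 or p1) and not p1) and p1), w0
2. not (not ((p3 or p1) and not p1) and p1), w1   [Dia-rule on 1: fresh world w1, w0Rw1]
3. not p1, w1   [neg-and-rule on 2 (branches; this branch)]
Accessibility: w0Rw0, w0Rw1, w1Rw1

Satisfiable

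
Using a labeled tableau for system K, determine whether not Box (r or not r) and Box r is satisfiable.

Unsatisfiable (every branch closes)

1. not Box (r or not r) and Box r, w0
2. not Box (r or not r), w0   [and-rule on 1]
3. Box r, w0   [and-rule on 1]
4. not (r or not r), w1   [neg-Box-rule on 2: fresh world w1, w0Rw1]
5. not r, w1   [neg-or-rule on 4]
6. r, w1   [neg-or-rule on 4]
Accessibility: w0Rw1
Branch closes: r and not r both at w1.
(One branch shown.) All branches close.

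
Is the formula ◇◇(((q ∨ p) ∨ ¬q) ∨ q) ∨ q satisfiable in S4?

Satisfiable

1. ◇◇(((q ∨ p) ∨ ¬q) ∨ q) ∨ q, u
2. q, u
Accessibility: uRu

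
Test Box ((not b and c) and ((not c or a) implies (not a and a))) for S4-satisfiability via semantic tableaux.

Yes, satisfiable

1. Box ((not b and c) and ((not c or a) implies (not a and a))), w0
2. (not b and c) and ((not c or a) implies (not a and a)), w0
3. not b and c, w0
4. (not c or a) implies (not a and a), w0
5. not b, w0
6. c, w0
7. not (not c or a), w0
8. not a, w0
Accessibility: w0Rw0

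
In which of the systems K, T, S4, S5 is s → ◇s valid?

T, S4, S5

T-tableau for the negation ¬(s → ◇s):
1. ¬(s → ◇s), u
2. s, u   [¬→-rule on 1]
3. ¬◇s, u   [¬→-rule on 1]
4. ¬s, u   [¬◇-rule on 3 via uRu]
Accessibility: uRu
Branch closes: s and ¬s both at u.
Every branch closes (one shown): valid in T, hence also in S4, S5 (every theorem of T is a theorem of S4 and S5).
K-tableau for the negation ¬(s → ◇s):
1. ¬(s → ◇s), u
2. s, u   [¬→-rule on 1]
3. ¬◇s, u   [¬→-rule on 1]
Complete open branch: countermodel on a K-frame, so not valid in K.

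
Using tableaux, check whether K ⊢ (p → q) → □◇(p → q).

Tableau for the negation ¬((p → q) → □◇(p → q)):
1. ¬((p → q) → □◇(p → q)), w0
2. p → q, w0
3. ¬□◇(p → q), w0
4. q, w0
5. ¬◇(p → q), w1
Accessibility: w0Rw1
The negation has an open branch (countermodel exists).

Not valid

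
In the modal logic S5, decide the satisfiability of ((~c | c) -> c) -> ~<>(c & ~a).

1. ((~c | c) -> c) -> ~<>(c & ~a), u
2. ~<>(c & ~a), u   [->-rule on 1 (branches; this branch)]
3. ~(c & ~a), u   [~<>-rule on 2 via uRu]
4. a, u   [~&-rule on 3 (branches; this branch)]
Accessibility: uRu

Yes, satisfiable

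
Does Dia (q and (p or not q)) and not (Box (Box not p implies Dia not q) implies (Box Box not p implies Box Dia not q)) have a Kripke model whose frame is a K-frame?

1. Dia (q and (p or not q)) and not (Box (Box not p implies Dia not q) implies (Box Box not p implies Box Dia not q)), 0
2. Dia (q and (p or not q)), 0   [and-rule on 1]
3. not (Box (Box not p implies Dia not q) implies (Box Box not p implies Box Dia not q)), 0   [and-rule on 1]
4. Box (Box not p implies Dia not q), 0   [neg-implies-rule on 3]
5. not (Box Box not p implies Box Dia not q), 0   [neg-implies-rule on 3]
6. Box Box not p, 0   [neg-implies-rule on 5]
7. not Box Dia not q, 0   [neg-implies-rule on 5]
8. q and (p or not q), 1   [Dia-rule on 2: fresh world 1, 0R1]
9. q, 1   [and-rule on 8]
10. p or not q, 1   [and-rule on 8]
11. Box not p implies Dia not q, 1   [Box-rule on 4 via 0R1]
12. Box not p, 1   [Box-rule on 6 via 0R1]
13. p, 1   [or-rule on 10 (branches; this branch)]
14. Dia not q, 1   [implies-rule on 11 (branches; this branch)]
15. not Dia not q, 2   [neg-Box-rule on 7: fresh world 2, 0R2]
16. Box not p implies Dia not q, 2   [Box-rule on 4 via 0R2]
17. Box not p, 2   [Box-rule on 6 via 0R2]
18. not Box not p, 2   [implies-rule on 16 (branches; this branch)]
19. not q, 3   [Dia-rule on 14: fresh world 3, 1R3]
20. not p, 3   [Box-rule on 12 via 1R3]
21. p, 4   [neg-Box-rule on 18: fresh world 4, 2R4]
22. q, 4   [neg-Dia-rule on 15 via 2R4]
23. not p, 4   [Box-rule on 17 via 2R4]
Accessibility: 0R1, 0R2, 1R3, 2R4
Branch closes: p and not p both at 4.
Every branch closes; the branch above is one of them.

No, unsatisfiable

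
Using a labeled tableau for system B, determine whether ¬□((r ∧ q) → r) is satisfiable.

1. ¬□((r ∧ q) → r), u
2. ¬((r ∧ q) → r), v
3. r ∧ q, v
4. ¬r, v
5. r, v
6. q, v
Accessibility: uRu, uRv, vRu, vRv
Branch closes: r and ¬r both at v.
All branches of the tableau close; one closing branch shown above.

Unsatisfiable (every branch closes)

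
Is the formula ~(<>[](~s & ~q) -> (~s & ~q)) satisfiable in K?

Yes, satisfiable

1. ~(<>[](~s & ~q) -> (~s & ~q)), u
2. <>[](~s & ~q), u
3. ~(~s & ~q), u
4. q, u
5. [](~s & ~q), v
Accessibility: uRv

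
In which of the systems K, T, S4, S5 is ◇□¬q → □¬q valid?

S5

S4-tableau for the negation ¬(◇□¬q → □¬q):
1. ¬(◇□¬q → □¬q), u
2. ◇□¬q, u   [¬→-rule on 1]
3. ¬□¬q, u   [¬→-rule on 1]
4. □¬q, v   [◇-rule on 2: fresh world v, uRv]
5. ¬q, v   [□-rule on 4 via vRv]
6. q, w   [¬□-rule on 3: fresh world w, uRw]
Accessibility: uRu, uRv, uRw, vRv, wRw
Complete open branch: countermodel on an S4-frame, so not valid in S4, nor in K, T (the same frame is also a K-frame and a T-frame).
S5-tableau for the negation ¬(◇□¬q → □¬q):
1. ¬(◇□¬q → □¬q), u
2. ◇□¬q, u   [¬→-rule on 1]
3. ¬□¬q, u   [¬→-rule on 1]
4. □¬q, v   [◇-rule on 2: fresh world v, uRv]
5. ¬q, u   [□-rule on 4 via vRu]
6. ¬q, v   [□-rule on 4 via vRv]
7. q, w   [¬□-rule on 3: fresh world w, uRw]
8. ¬q, w   [□-rule on 4 via vRw]
Accessibility: uRu, uRv, uRw, vRu, vRv, vRw, wRu, wRv, wRw
Branch closes: q and ¬q both at w.
Every branch closes (one shown): valid in S5.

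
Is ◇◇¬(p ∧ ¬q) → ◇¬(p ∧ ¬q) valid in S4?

Yes, valid

Tableau for the negation ¬(◇◇¬(p ∧ ¬q) → ◇¬(p ∧ ¬q)):
1. ¬(◇◇¬(p ∧ ¬q) → ◇¬(p ∧ ¬q)), 0
2. ◇◇¬(p ∧ ¬q), 0
3. ¬◇¬(p ∧ ¬q), 0
4. p ∧ ¬q, 0
5. p, 0
6. ¬q, 0
7. ◇¬(p ∧ ¬q), 1
8. p ∧ ¬q, 1
9. p, 1
10. ¬q, 1
11. ¬(p ∧ ¬q), 2
12. p ∧ ¬q, 2
13. p, 2
14. ¬q, 2
15. q, 2
Accessibility: 0R0, 0R1, 0R2, 1R1, 1R2, 2R2
Branch closes: q and ¬q both at 2.
Every branch of the negation's tableau closes; the branch above is one of them.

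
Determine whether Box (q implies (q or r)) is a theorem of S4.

Valid

Tableau for the negation not Box (q implies (q or r)):
1. not Box (q implies (q or r)), 0
2. not (q implies (q or r)), 1   [neg-Box-rule on 1: fresh world 1, 0R1]
3. q, 1   [neg-implies-rule on 2]
4. not (q or r), 1   [neg-implies-rule on 2]
5. not q, 1   [neg-or-rule on 4]
6. not r, 1   [neg-or-rule on 4]
Accessibility: 0R0, 0R1, 1R1
Branch closes: q and not q both at 1.
All branches of the negation close; one closing branch shown above.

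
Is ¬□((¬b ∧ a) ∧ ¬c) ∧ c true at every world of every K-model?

No, not valid

Tableau for the negation ¬(¬□((¬b ∧ a) ∧ ¬c) ∧ c):
1. ¬(¬□((¬b ∧ a) ∧ ¬c) ∧ c), u
2. ¬c, u   [¬∧-rule on 1 (branches; this branch)]
The negation has an open branch (countermodel exists).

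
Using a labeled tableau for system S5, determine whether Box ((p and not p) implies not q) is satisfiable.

1. Box ((p and not p) implies not q), w0
2. (p and not p) implies not q, w0
3. not q, w0
Accessibility: w0Rw0

Satisfiable (open branch found)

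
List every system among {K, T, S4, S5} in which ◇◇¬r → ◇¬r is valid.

S4, S5

S4-tableau for the negation ¬(◇◇¬r → ◇¬r):
1. ¬(◇◇¬r → ◇¬r), u
2. ◇◇¬r, u
3. ¬◇¬r, u
4. r, u
5. ◇¬r, v
6. r, v
7. ¬r, w
8. r, w
Accessibility: uRu, uRv, uRw, vRv, vRw, wRw
Branch closes: r and ¬r both at w.
Every branch closes (one shown): valid in S4, hence also in S5 (every theorem of S4 is a theorem of S5).
T-tableau for the negation ¬(◇◇¬r → ◇¬r):
1. ¬(◇◇¬r → ◇¬r), u
2. ◇◇¬r, u
3. ¬◇¬r, u
4. r, u
5. ◇¬r, v
6. r, v
7. ¬r, w
Accessibility: uRu, uRv, vRv, vRw, wRw
Complete open branch: countermodel on a T-frame, so not valid in T, nor in K (the same frame is also a K-frame).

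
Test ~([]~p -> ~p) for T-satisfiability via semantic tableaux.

Unsatisfiable (every branch closes)

1. ~([]~p -> ~p), 0
2. []~p, 0
3. p, 0
4. ~p, 0
Accessibility: 0R0
Branch closes: p and ~p both at 0.
All branches of the tableau close; one closing branch shown above.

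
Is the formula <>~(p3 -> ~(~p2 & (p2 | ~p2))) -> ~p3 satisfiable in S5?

Yes, satisfiable

1. <>~(p3 -> ~(~p2 & (p2 | ~p2))) -> ~p3, 0
2. ~p3, 0
Accessibility: 0R0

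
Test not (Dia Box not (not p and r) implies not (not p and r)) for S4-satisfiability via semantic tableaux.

1. not (Dia Box not (not p and r) implies not (not p and r)), 0
2. Dia Box not (not p and r), 0
3. not p and r, 0
4. not p, 0
5. r, 0
6. Box not (not p and r), 1
7. not (not p and r), 1
8. not r, 1
Accessibility: 0R0, 0R1, 1R1

Yes, satisfiable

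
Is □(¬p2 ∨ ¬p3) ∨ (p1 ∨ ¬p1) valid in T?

Valid in T

Tableau for the negation ¬(□(¬p2 ∨ ¬p3) ∨ (p1 ∨ ¬p1)):
1. ¬(□(¬p2 ∨ ¬p3) ∨ (p1 ∨ ¬p1)), 0
2. ¬□(¬p2 ∨ ¬p3), 0   [¬∨-rule on 1]
3. ¬(p1 ∨ ¬p1), 0   [¬∨-rule on 1]
4. ¬p1, 0   [¬∨-rule on 3]
5. p1, 0   [¬∨-rule on 3]
Accessibility: 0R0
Branch closes: p1 and ¬p1 both at 0.
All branches of the negation close; one closing branch shown above.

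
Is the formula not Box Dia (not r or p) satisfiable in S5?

1. not Box Dia (not r or p), u
2. not Dia (not r or p), v
3. not (not r or p), u
4. r, u
5. not p, u
6. not (not r or p), v
7. r, v
8. not p, v
Accessibility: uRu, uRv, vRu, vRv

Satisfiable (open branch found)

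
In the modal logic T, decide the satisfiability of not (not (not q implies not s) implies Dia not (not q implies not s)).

1. not (not (not q implies not s) implies Dia not (not q implies not s)), 0
2. not (not q implies not s), 0
3. not Dia not (not q implies not s), 0
4. not q, 0
5. s, 0
6. not q implies not s, 0
7. not s, 0
Accessibility: 0R0
Branch closes: s and not s both at 0.
(One branch shown.) All branches close.

Unsatisfiable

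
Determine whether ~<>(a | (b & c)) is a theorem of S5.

Tableau for the negation <>(a | (b & c)):
1. <>(a | (b & c)), u
2. a | (b & c), v
3. b & c, v
4. b, v
5. c, v
Accessibility: uRu, uRv, vRu, vRv
The negation has an open branch (countermodel exists).

Invalid (countermodel exists)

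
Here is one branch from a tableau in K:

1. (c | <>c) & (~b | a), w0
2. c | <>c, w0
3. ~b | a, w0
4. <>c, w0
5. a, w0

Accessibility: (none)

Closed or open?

Not closed

No atom appears with both signs at the same world.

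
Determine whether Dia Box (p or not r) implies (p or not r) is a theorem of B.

Valid in B

Tableau for the negation not (Dia Box (p or not r) implies (p or not r)):
1. not (Dia Box (p or not r) implies (p or not r)), u
2. Dia Box (p or not r), u
3. not (p or not r), u
4. not p, u
5. r, u
6. Box (p or not r), v
7. p or not r, u
8. p or not r, v
9. not r, u
Accessibility: uRu, uRv, vRu, vRv
Branch closes: r and not r both at u.
All branches of the negation close; one closing branch shown above.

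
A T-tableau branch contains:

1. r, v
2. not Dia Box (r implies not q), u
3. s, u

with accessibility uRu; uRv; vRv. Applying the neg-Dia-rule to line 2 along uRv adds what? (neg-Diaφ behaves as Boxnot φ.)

not Box (r implies not q), v

neg-Diaφ behaves as Boxnot φ: propagate the negated body to each accessible world.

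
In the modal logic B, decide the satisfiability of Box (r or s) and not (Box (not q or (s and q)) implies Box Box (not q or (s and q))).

Yes, satisfiable

1. Box (r or s) and not (Box (not q or (s and q)) implies Box Box (not q or (s and q))), 0
2. Box (r or s), 0
3. not (Box (not q or (s and q)) implies Box Box (not q or (s and q))), 0
4. Box (not q or (s and q)), 0
5. not Box Box (not q or (s and q)), 0
6. r or s, 0
7. not q or (s and q), 0
8. s, 0
9. s and q, 0
10. q, 0
11. not Box (not q or (s and q)), 1
12. r or s, 1
13. not q or (s and q), 1
14. s, 1
15. s and q, 1
16. q, 1
17. not (not q or (s and q)), 2
18. q, 2
19. not (s and q), 2
20. not s, 2
Accessibility: 0R0, 0R1, 1R0, 1R1, 1R2, 2R1, 2R2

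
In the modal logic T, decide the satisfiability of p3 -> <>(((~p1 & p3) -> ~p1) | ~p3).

1. p3 -> <>(((~p1 & p3) -> ~p1) | ~p3), 0
2. <>(((~p1 & p3) -> ~p1) | ~p3), 0   [->-rule on 1 (branches; this branch)]
3. ((~p1 & p3) -> ~p1) | ~p3, 1   [<>-rule on 2: fresh world 1, 0R1]
4. ~p3, 1   [|-rule on 3 (branches; this branch)]
Accessibility: 0R0, 0R1, 1R1

Satisfiable (open branch found)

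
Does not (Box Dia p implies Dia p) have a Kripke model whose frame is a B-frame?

Unsatisfiable

1. not (Box Dia p implies Dia p), u
2. Box Dia p, u
3. not Dia p, u
4. Dia p, u
5. not p, u
6. p, v
7. Dia p, v
8. not p, v
Accessibility: uRu, uRv, vRu, vRv
Branch closes: p and not p both at v.
(One branch shown.) All branches close.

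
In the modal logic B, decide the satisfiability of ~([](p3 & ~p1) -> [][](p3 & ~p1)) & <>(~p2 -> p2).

Satisfiable

1. ~([](p3 & ~p1) -> [][](p3 & ~p1)) & <>(~p2 -> p2), u
2. ~([](p3 & ~p1) -> [][](p3 & ~p1)), u
3. <>(~p2 -> p2), u
4. [](p3 & ~p1), u
5. ~[][](p3 & ~p1), u
6. p3 & ~p1, u
7. p3, u
8. ~p1, u
9. ~p2 -> p2, v
10. p3 & ~p1, v
11. p3, v
12. ~p1, v
13. p2, v
14. ~[](p3 & ~p1), w
15. p3 & ~p1, w
16. p3, w
17. ~p1, w
18. ~(p3 & ~p1), x
19. p1, x
Accessibility: uRu, uRv, uRw, vRu, vRv, wRu, wRw, wRx, xRw, xRx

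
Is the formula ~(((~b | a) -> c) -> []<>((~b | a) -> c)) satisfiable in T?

1. ~(((~b | a) -> c) -> []<>((~b | a) -> c)), u
2. (~b | a) -> c, u   [~->-rule on 1]
3. ~[]<>((~b | a) -> c), u   [~->-rule on 1]
4. c, u   [->-rule on 2 (branches; this branch)]
5. ~<>((~b | a) -> c), v   [~[]-rule on 3: fresh world v, uRv]
6. ~((~b | a) -> c), v   [~<>-rule on 5 via vRv]
7. ~b | a, v   [~->-rule on 6]
8. ~c, v   [~->-rule on 6]
9. a, v   [|-rule on 7 (branches; this branch)]
Accessibility: uRu, uRv, vRv

Yes, satisfiable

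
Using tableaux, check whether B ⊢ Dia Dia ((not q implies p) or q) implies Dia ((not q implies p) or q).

No, not valid

Tableau for the negation not (Dia Dia ((not q implies p) or q) implies Dia ((not q implies p) or q)):
1. not (Dia Dia ((not q implies p) or q) implies Dia ((not q implies p) or q)), 0
2. Dia Dia ((not q implies p) or q), 0
3. not Dia ((not q implies p) or q), 0
4. not ((not q implies p) or q), 0
5. not (not q implies p), 0
6. not q, 0
7. not p, 0
8. Dia ((not q implies p) or q), 1
9. not ((not q implies p) or q), 1
10. not (not q implies p), 1
11. not q, 1
12. not p, 1
13. (not q implies p) or q, 2
14. q, 2
Accessibility: 0R0, 0R1, 1R0, 1R1, 1R2, 2R1, 2R2
The negation has an open branch (countermodel exists).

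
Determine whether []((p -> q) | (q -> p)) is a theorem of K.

Valid in K

Tableau for the negation ~[]((p -> q) | (q -> p)):
1. ~[]((p -> q) | (q -> p)), 0
2. ~((p -> q) | (q -> p)), 1
3. ~(p -> q), 1
4. ~(q -> p), 1
5. p, 1
6. ~q, 1
7. q, 1
8. ~p, 1
Accessibility: 0R1
Branch closes: q and ~q both at 1.
Every branch of the negation's tableau closes; the branch above is one of them.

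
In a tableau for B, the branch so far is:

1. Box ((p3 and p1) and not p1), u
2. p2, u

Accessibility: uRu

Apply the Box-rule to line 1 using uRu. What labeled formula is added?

(p3 and p1) and not p1, u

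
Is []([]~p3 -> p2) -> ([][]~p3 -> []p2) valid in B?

Valid in B

Tableau for the negation ~([]([]~p3 -> p2) -> ([][]~p3 -> []p2)):
1. ~([]([]~p3 -> p2) -> ([][]~p3 -> []p2)), 0
2. []([]~p3 -> p2), 0
3. ~([][]~p3 -> []p2), 0
4. [][]~p3, 0
5. ~[]p2, 0
6. []~p3 -> p2, 0
7. []~p3, 0
8. ~p3, 0
9. ~[]~p3, 0
10. ~p2, 1
11. []~p3 -> p2, 1
12. []~p3, 1
13. ~p3, 1
14. ~[]~p3, 1
15. p3, 2
16. []~p3 -> p2, 2
17. []~p3, 2
18. ~p3, 2
Accessibility: 0R0, 0R1, 0R2, 1R0, 1R1, 2R0, 2R2
Branch closes: p3 and ~p3 both at 2.
All branches of the negation close; one closing branch shown above.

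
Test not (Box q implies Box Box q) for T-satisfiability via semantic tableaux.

Yes, satisfiable

1. not (Box q implies Box Box q), w0
2. Box q, w0
3. not Box Box q, w0
4. q, w0
5. not Box q, w1
6. q, w1
7. not q, w2
Accessibility: w0Rw0, w0Rw1, w1Rw1, w1Rw2, w2Rw2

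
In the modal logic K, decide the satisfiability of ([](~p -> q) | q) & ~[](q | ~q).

Unsatisfiable

1. ([](~p -> q) | q) & ~[](q | ~q), u
2. [](~p -> q) | q, u
3. ~[](q | ~q), u
4. q, u
5. ~(q | ~q), v
6. ~q, v
7. q, v
Accessibility: uRv
Branch closes: q and ~q both at v.
(One branch shown.) All branches close.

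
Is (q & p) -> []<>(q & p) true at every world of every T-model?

Tableau for the negation ~((q & p) -> []<>(q & p)):
1. ~((q & p) -> []<>(q & p)), 0
2. q & p, 0
3. ~[]<>(q & p), 0
4. q, 0
5. p, 0
6. ~<>(q & p), 1
7. ~(q & p), 1
8. ~p, 1
Accessibility: 0R0, 0R1, 1R1
The negation has an open branch (countermodel exists).

Not valid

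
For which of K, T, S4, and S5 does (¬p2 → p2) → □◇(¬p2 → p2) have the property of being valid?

S5

S5-tableau for the negation ¬((¬p2 → p2) → □◇(¬p2 → p2)):
1. ¬((¬p2 → p2) → □◇(¬p2 → p2)), w0
2. ¬p2 → p2, w0   [¬→-rule on 1]
3. ¬□◇(¬p2 → p2), w0   [¬→-rule on 1]
4. p2, w0   [→-rule on 2 (branches; this branch)]
5. ¬◇(¬p2 → p2), w1   [¬□-rule on 3: fresh world w1, w0Rw1]
6. ¬(¬p2 → p2), w0   [¬◇-rule on 5 via w1Rw0]
7. ¬p2, w0   [¬→-rule on 6]
Accessibility: w0Rw0, w0Rw1, w1Rw0, w1Rw1
Branch closes: p2 and ¬p2 both at w0.
Every branch closes (one shown): valid in S5.
S4-tableau for the negation ¬((¬p2 → p2) → □◇(¬p2 → p2)):
1. ¬((¬p2 → p2) → □◇(¬p2 → p2)), w0
2. ¬p2 → p2, w0   [¬→-rule on 1]
3. ¬□◇(¬p2 → p2), w0   [¬→-rule on 1]
4. p2, w0   [→-rule on 2 (branches; this branch)]
5. ¬◇(¬p2 → p2), w1   [¬□-rule on 3: fresh world w1, w0Rw1]
6. ¬(¬p2 → p2), w1   [¬◇-rule on 5 via w1Rw1]
7. ¬p2, w1   [¬→-rule on 6]
Accessibility: w0Rw0, w0Rw1, w1Rw1
Complete open branch: countermodel on an S4-frame, so not valid in S4, nor in K, T (the same frame is also a K-frame and a T-frame).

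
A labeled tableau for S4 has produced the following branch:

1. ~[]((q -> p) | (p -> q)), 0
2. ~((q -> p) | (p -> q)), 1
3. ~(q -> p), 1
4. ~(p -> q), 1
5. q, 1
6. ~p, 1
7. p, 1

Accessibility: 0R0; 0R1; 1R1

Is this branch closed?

Both p and ~p appear at 1.

Yes, closed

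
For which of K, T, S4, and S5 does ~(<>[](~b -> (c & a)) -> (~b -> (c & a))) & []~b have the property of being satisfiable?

K, T, S4

S4-tableau for the formula:
1. ~(<>[](~b -> (c & a)) -> (~b -> (c & a))) & []~b, u
2. ~(<>[](~b -> (c & a)) -> (~b -> (c & a))), u   [&-rule on 1]
3. []~b, u   [&-rule on 1]
4. <>[](~b -> (c & a)), u   [~->-rule on 2]
5. ~(~b -> (c & a)), u   [~->-rule on 2]
6. ~b, u   [~->-rule on 5]
7. ~(c & a), u   [~->-rule on 5]
8. ~a, u   [~&-rule on 7 (branches; this branch)]
9. [](~b -> (c & a)), v   [<>-rule on 4: fresh world v, uRv]
10. ~b, v   [[]-rule on 3 via uRv]
11. ~b -> (c & a), v   [[]-rule on 9 via vRv]
12. c & a, v   [->-rule on 11 (branches; this branch)]
13. c, v   [&-rule on 12]
14. a, v   [&-rule on 12]
Accessibility: uRu, uRv, vRv
Complete open branch: satisfiable in S4, hence also in K, T (this S4-model is also a K-model and a T-model).
S5-tableau for the formula:
1. ~(<>[](~b -> (c & a)) -> (~b -> (c & a))) & []~b, u
2. ~(<>[](~b -> (c & a)) -> (~b -> (c & a))), u   [&-rule on 1]
3. []~b, u   [&-rule on 1]
4. <>[](~b -> (c & a)), u   [~->-rule on 2]
5. ~(~b -> (c & a)), u   [~->-rule on 2]
6. ~b, u   [~->-rule on 5]
7. ~(c & a), u   [~->-rule on 5]
8. ~a, u   [~&-rule on 7 (branches; this branch)]
9. [](~b -> (c & a)), v   [<>-rule on 4: fresh world v, uRv]
10. ~b, v   [[]-rule on 3 via uRv]
11. ~b -> (c & a), u   [[]-rule on 9 via vRu]
12. ~b -> (c & a), v   [[]-rule on 9 via vRv]
13. c & a, u   [->-rule on 11 (branches; this branch)]
14. c, u   [&-rule on 13]
15. a, u   [&-rule on 13]
Accessibility: uRu, uRv, vRu, vRv
Branch closes: a and ~a both at u.
Every branch closes (one shown): unsatisfiable in S5.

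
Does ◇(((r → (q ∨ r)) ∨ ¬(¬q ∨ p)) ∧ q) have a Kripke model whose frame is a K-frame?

Satisfiable (open branch found)

1. ◇(((r → (q ∨ r)) ∨ ¬(¬q ∨ p)) ∧ q), w0
2. ((r → (q ∨ r)) ∨ ¬(¬q ∨ p)) ∧ q, w1
3. (r → (q ∨ r)) ∨ ¬(¬q ∨ p), w1
4. q, w1
5. ¬(¬q ∨ p), w1
6. ¬p, w1
Accessibility: w0Rw1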